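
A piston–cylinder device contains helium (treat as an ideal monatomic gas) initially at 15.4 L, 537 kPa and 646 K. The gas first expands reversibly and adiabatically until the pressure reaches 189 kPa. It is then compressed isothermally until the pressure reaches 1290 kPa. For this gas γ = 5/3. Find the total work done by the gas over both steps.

-6220 J

n = P₁V₁/(RT₁) = 537×15.4/(8.314×646) = 1.54 mol.
Step 1 — Adiabatic: T₂/T₁ = (P₂/P₁)^((γ−1)/γ) ⇒ T₂ = 646×(0.352)^0.400 = 425 K; V₂ = 28.8 L.
ΔU = nCvΔT = 1.54×12.5×(425−646) = -4240 J.
Q = 0 for an adiabatic process, so W = −ΔU = 4240 J.
State after step 1: P = 189 kPa, V = 28.8 L, T = 425 K.
Step 2 — Isothermal: T stays 425 K; PV = const ⇒ V₂ = 4.22 L, P₂ = 1290 kPa.
ΔU = 0 (ideal gas, T constant).
W = nRT ln(V₂/V₁) = 1.54×8.314×425×ln(0.147) = -10500 J.
Q = ΔU + W = -10500 J.
Net over both steps: W = -6220 J, Q = -10500 J, ΔU = -4240 J.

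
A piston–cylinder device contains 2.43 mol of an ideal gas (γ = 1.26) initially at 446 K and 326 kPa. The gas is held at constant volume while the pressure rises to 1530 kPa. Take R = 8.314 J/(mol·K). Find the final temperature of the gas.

V₁ = nRT₁/P₁ = 2.43×8.314×446/326 = 27.6 L.
Isochoric: V stays 27.6 L; P/T = const ⇒ T₂ = 2090 K, P₂ = 1530 kPa.

2090 K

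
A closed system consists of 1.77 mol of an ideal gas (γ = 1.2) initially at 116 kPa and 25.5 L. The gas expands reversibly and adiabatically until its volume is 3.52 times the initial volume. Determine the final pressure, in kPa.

25.6 kPa

T₁ = P₁V₁/(nR) = 116×25.5/(1.77×8.314) = 201 K.
Adiabatic: TV^(γ−1) = const ⇒ T₂ = 201×(0.284)^0.200 = 156 K; PV^γ = const ⇒ P₂ = 25.6 kPa.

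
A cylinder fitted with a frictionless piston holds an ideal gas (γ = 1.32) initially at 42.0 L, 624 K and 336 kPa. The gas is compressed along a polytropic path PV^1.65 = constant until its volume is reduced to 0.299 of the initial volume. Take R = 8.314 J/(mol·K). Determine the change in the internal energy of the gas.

52600 J

n = P₁V₁/(RT₁) = 336×42.0/(8.314×624) = 2.72 mol.
Polytropic n=1.65: T₂ = T₁(V₁/V₂)^(n−1) = 624×(3.34)^0.65 = 1370 K; P₂ = P₁(V₁/V₂)^n = 2460 kPa.
For an ideal gas ΔU = nCvΔT with Cv = R/(γ−1) = 26.0 J/(mol·K).
ΔU = 2.72×26.0×(1370−624) = 52600 J.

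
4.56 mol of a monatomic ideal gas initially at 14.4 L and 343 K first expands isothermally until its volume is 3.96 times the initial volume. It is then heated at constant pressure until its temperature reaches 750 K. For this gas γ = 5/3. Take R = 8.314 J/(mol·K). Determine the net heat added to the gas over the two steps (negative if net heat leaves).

P₁ = nRT₁/V₁ = 4.56×8.314×343/14.4 = 903 kPa.
Step 1 — Isothermal: T stays 343 K; PV = const ⇒ V₂ = 57.0 L, P₂ = 228 kPa.
ΔU = 0 (ideal gas, T constant).
W = nRT ln(V₂/V₁) = 4.56×8.314×343×ln(3.96) = 17900 J.
Q = ΔU + W = 17900 J.
State after step 1: P = 228 kPa, V = 57.0 L, T = 343 K.
Step 2 — Isobaric: P stays 228 kPa; V/T = const ⇒ T₂ = 750 K, V₂ = 125 L.
W = PΔV = 228×(125−57.0) kPa·L = 15400 J.
ΔU = nCvΔT = 4.56×12.5×(750−343) = 23100 J.
Q = ΔU + W = nCpΔT = 38600 J.
Net over both steps: W = 33300 J, Q = 56500 J, ΔU = 23100 J.

56500 J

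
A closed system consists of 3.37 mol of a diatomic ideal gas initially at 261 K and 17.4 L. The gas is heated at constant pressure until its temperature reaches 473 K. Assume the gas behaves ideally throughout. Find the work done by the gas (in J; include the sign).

5940 J

P₁ = nRT₁/V₁ = 3.37×8.314×261/17.4 = 420 kPa.
Isobaric: P stays 420 kPa; V/T = const ⇒ T₂ = 473 K, V₂ = 31.5 L.
W = PΔV = 420×(31.5−17.4) kPa·L = 5940 J.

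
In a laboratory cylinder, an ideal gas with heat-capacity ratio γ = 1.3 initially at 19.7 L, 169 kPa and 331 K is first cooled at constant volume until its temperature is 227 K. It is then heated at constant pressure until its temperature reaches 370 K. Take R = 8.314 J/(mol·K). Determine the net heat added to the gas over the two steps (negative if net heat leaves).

n = P₁V₁/(RT₁) = 169×19.7/(8.314×331) = 1.21 mol.
Step 1 — Isochoric: V stays 19.7 L; P/T = const ⇒ T₂ = 227 K, P₂ = 116 kPa.
W = 0 (no volume change).
ΔU = nCvΔT = 1.21×27.7×(227−331) = -3490 J.
Q = ΔU = -3490 J.
State after step 1: P = 116 kPa, V = 19.7 L, T = 227 K.
Step 2 — Isobaric: P stays 116 kPa; V/T = const ⇒ T₂ = 370 K, V₂ = 32.1 L.
W = PΔV = 116×(32.1−19.7) kPa·L = 1440 J.
ΔU = nCvΔT = 1.21×27.7×(370−227) = 4790 J.
Q = ΔU + W = nCpΔT = 6230 J.
Net over both steps: W = 1440 J, Q = 2750 J, ΔU = 1310 J.

2750 J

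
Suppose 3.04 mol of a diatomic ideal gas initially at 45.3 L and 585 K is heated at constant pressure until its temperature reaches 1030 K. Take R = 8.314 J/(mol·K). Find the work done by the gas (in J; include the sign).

P₁ = nRT₁/V₁ = 3.04×8.314×585/45.3 = 326 kPa.
Isobaric: P stays 326 kPa; V/T = const ⇒ T₂ = 1030 K, V₂ = 79.8 L.
W = PΔV = 326×(79.8−45.3) kPa·L = 11200 J.

11200 J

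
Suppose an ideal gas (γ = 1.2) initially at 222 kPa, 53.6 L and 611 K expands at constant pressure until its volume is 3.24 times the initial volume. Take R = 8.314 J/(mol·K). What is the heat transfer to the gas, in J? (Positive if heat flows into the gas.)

n = P₁V₁/(RT₁) = 222×53.6/(8.314×611) = 2.34 mol.
Isobaric: P stays 222 kPa; V/T = const ⇒ T₂ = 1980 K, V₂ = 174 L.
W = PΔV = 222×(174−53.6) kPa·L = 26700 J.
ΔU = nCvΔT = 2.34×41.6×(1980−611) = 133000 J.
Q = ΔU + W = nCpΔT = 160000 J.

160000 J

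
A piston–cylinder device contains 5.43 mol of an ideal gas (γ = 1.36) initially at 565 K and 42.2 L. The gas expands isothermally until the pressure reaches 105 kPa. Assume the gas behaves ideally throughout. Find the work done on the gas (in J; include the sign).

P₁ = nRT₁/V₁ = 5.43×8.314×565/42.2 = 604 kPa.
Isothermal: T stays 565 K; PV = const ⇒ V₂ = 243 L, P₂ = 105 kPa.
W = nRT ln(V₂/V₁) = 5.43×8.314×565×ln(5.76) = 44600 J.
Work done on the gas = −W_by = -44600 J.

-44600 J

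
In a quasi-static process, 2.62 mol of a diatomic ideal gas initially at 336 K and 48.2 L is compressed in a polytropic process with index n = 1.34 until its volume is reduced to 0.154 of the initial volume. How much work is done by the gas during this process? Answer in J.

P₁ = nRT₁/V₁ = 2.62×8.314×336/48.2 = 152 kPa.
Polytropic n=1.34: T₂ = T₁(V₁/V₂)^(n−1) = 336×(6.49)^0.34 = 635 K; P₂ = P₁(V₁/V₂)^n = 1860 kPa.
W = (P₁V₁−P₂V₂)/(n−1) = (152×48.2−1860×7.42)/0.34 = -19100 J.

-19100 J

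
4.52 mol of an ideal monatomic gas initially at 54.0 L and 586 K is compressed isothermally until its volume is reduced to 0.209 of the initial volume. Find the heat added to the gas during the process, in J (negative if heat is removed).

-34500 J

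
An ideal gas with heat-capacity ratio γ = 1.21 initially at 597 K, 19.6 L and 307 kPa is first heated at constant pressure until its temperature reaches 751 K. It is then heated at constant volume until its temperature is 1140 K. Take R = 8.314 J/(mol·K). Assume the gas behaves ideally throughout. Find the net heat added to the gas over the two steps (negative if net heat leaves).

27600 J

n = P₁V₁/(RT₁) = 307×19.6/(8.314×597) = 1.21 mol.
Step 1 — Isobaric: P stays 307 kPa; V/T = const ⇒ T₂ = 751 K, V₂ = 24.7 L.
W = PΔV = 307×(24.7−19.6) kPa·L = 1550 J.
ΔU = nCvΔT = 1.21×39.6×(751−597) = 7390 J.
Q = ΔU + W = nCpΔT = 8940 J.
State after step 1: P = 307 kPa, V = 24.7 L, T = 751 K.
Step 2 — Isochoric: V stays 24.7 L; P/T = const ⇒ T₂ = 1140 K, P₂ = 466 kPa.
W = 0 (no volume change).
ΔU = nCvΔT = 1.21×39.6×(1140−751) = 18700 J.
Q = ΔU = 18700 J.
Net over both steps: W = 1550 J, Q = 27600 J, ΔU = 26100 J.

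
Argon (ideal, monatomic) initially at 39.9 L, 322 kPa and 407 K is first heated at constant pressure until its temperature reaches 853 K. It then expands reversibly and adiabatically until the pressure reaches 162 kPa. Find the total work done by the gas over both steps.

n = P₁V₁/(RT₁) = 322×39.9/(8.314×407) = 3.80 mol.
Step 1 — Isobaric: P stays 322 kPa; V/T = const ⇒ T₂ = 853 K, V₂ = 83.6 L.
W = PΔV = 322×(83.6−39.9) kPa·L = 14100 J.
ΔU = nCvΔT = 3.80×12.5×(853−407) = 21100 J.
Q = ΔU + W = nCpΔT = 35200 J.
State after step 1: P = 322 kPa, V = 83.6 L, T = 853 K.
Step 2 — Adiabatic: T₂/T₁ = (P₂/P₁)^((γ−1)/γ) ⇒ T₂ = 853×(0.503)^0.400 = 648 K; V₂ = 126 L.
ΔU = nCvΔT = 3.80×12.5×(648−853) = -9700 J.
Q = 0 for an adiabatic process, so W = −ΔU = 9700 J.
Net over both steps: W = 23800 J, Q = 35200 J, ΔU = 11400 J.

23800 J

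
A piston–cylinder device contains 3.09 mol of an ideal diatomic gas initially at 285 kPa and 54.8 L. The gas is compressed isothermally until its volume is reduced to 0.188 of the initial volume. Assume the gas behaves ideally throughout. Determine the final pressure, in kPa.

T₁ = P₁V₁/(nR) = 285×54.8/(3.09×8.314) = 608 K.
Isothermal: T stays 608 K; PV = const ⇒ V₂ = 10.3 L, P₂ = 1520 kPa.

1520 kPa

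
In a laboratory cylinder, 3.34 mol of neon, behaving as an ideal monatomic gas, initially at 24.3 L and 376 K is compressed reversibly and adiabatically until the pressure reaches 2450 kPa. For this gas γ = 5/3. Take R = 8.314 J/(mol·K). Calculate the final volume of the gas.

P₁ = nRT₁/V₁ = 3.34×8.314×376/24.3 = 430 kPa.
Adiabatic: T₂/T₁ = (P₂/P₁)^((γ−1)/γ) ⇒ T₂ = 376×(5.70)^0.400 = 754 K; V₂ = 8.55 L.

8.55 L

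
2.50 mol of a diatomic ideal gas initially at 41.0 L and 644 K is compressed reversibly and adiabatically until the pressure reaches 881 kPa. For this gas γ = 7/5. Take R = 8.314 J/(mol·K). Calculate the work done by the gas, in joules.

-11000 J

P₁ = nRT₁/V₁ = 2.50×8.314×644/41.0 = 326 kPa.
Adiabatic: T₂/T₁ = (P₂/P₁)^((γ−1)/γ) ⇒ T₂ = 644×(2.70)^0.286 = 855 K; V₂ = 20.2 L.
ΔU = nCvΔT = 2.50×20.8×(855−644) = 11000 J.
Q = 0 for an adiabatic process, so W = −ΔU = -11000 J.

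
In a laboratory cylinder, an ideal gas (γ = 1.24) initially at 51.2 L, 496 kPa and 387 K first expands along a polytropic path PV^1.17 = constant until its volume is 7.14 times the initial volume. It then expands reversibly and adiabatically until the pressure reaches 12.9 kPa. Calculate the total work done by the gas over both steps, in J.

n = P₁V₁/(RT₁) = 496×51.2/(8.314×387) = 7.89 mol.
Step 1 — Polytropic n=1.17: T₂ = T₁(V₁/V₂)^(n−1) = 387×(0.140)^0.17 = 277 K; P₂ = P₁(V₁/V₂)^n = 49.7 kPa.
W = (P₁V₁−P₂V₂)/(n−1) = (496×51.2−49.7×366)/0.17 = 42400 J.
ΔU = nCvΔT = 7.89×34.6×(277−387) = -30100 J.
Q = ΔU + W = 12400 J.
State after step 1: P = 49.7 kPa, V = 366 L, T = 277 K.
Step 2 — Adiabatic: T₂/T₁ = (P₂/P₁)^((γ−1)/γ) ⇒ T₂ = 277×(0.259)^0.194 = 213 K; V₂ = 1090 L.
ΔU = nCvΔT = 7.89×34.6×(213−277) = -17400 J.
Q = 0 for an adiabatic process, so W = −ΔU = 17400 J.
Net over both steps: W = 59800 J, Q = 12400 J, ΔU = -47500 J.

59800 J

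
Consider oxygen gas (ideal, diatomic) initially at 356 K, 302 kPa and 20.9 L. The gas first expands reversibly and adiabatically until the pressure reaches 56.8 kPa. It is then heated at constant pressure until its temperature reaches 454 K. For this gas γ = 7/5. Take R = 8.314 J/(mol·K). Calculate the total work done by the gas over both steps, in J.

10100 J

n = P₁V₁/(RT₁) = 302×20.9/(8.314×356) = 2.13 mol.
Step 1 — Adiabatic: T₂/T₁ = (P₂/P₁)^((γ−1)/γ) ⇒ T₂ = 356×(0.188)^0.286 = 221 K; V₂ = 68.9 L.
ΔU = nCvΔT = 2.13×20.8×(221−356) = -5990 J.
Q = 0 for an adiabatic process, so W = −ΔU = 5990 J.
State after step 1: P = 56.8 kPa, V = 68.9 L, T = 221 K.
Step 2 — Isobaric: P stays 56.8 kPa; V/T = const ⇒ T₂ = 454 K, V₂ = 142 L.
W = PΔV = 56.8×(142−68.9) kPa·L = 4130 J.
ΔU = nCvΔT = 2.13×20.8×(454−221) = 10300 J.
Q = ΔU + W = nCpΔT = 14500 J.
Net over both steps: W = 10100 J, Q = 14500 J, ΔU = 4340 J.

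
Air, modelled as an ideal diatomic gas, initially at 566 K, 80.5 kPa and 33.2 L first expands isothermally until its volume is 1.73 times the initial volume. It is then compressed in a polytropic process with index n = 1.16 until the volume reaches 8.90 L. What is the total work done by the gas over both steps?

n = P₁V₁/(RT₁) = 80.5×33.2/(8.314×566) = 0.568 mol.
Step 1 — Isothermal: T stays 566 K; PV = const ⇒ V₂ = 57.4 L, P₂ = 46.5 kPa.
ΔU = 0 (ideal gas, T constant).
W = nRT ln(V₂/V₁) = 0.568×8.314×566×ln(1.73) = 1460 J.
Q = ΔU + W = 1460 J.
State after step 1: P = 46.5 kPa, V = 57.4 L, T = 566 K.
Step 2 — Polytropic n=1.16: T₂ = T₁(V₁/V₂)^(n−1) = 566×(6.45)^0.16 = 763 K; P₂ = P₁(V₁/V₂)^n = 405 kPa.
W = (P₁V₁−P₂V₂)/(n−1) = (46.5×57.4−405×8.90)/0.16 = -5810 J.
ΔU = nCvΔT = 0.568×20.8×(763−566) = 2320 J.
Q = ΔU + W = -3480 J.
Net over both steps: W = -4340 J, Q = -2020 J, ΔU = 2320 J.

-4340 J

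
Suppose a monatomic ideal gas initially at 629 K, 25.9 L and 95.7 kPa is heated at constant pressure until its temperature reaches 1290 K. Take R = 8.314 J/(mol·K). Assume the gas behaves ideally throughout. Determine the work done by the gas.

2600 J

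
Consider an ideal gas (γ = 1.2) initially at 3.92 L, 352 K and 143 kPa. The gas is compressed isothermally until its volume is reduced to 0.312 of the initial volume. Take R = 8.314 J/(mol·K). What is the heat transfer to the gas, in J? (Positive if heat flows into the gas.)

-653 J

n = P₁V₁/(RT₁) = 143×3.92/(8.314×352) = 0.192 mol.
Isothermal: T stays 352 K; PV = const ⇒ V₂ = 1.22 L, P₂ = 458 kPa.
ΔU = 0 (ideal gas, T constant).
W = nRT ln(V₂/V₁) = 0.192×8.314×352×ln(0.312) = -653 J.
Q = ΔU + W = -653 J.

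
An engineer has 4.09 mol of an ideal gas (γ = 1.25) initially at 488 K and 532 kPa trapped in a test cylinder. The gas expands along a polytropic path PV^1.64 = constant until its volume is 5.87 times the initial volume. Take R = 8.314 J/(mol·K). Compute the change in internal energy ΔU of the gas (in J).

V₁ = nRT₁/P₁ = 4.09×8.314×488/532 = 31.2 L.
Polytropic n=1.64: T₂ = T₁(V₁/V₂)^(n−1) = 488×(0.170)^0.64 = 157 K; P₂ = P₁(V₁/V₂)^n = 29.2 kPa.
For an ideal gas ΔU = nCvΔT with Cv = R/(γ−1) = 33.3 J/(mol·K).
ΔU = 4.09×33.3×(157−488) = -45000 J.

-45000 J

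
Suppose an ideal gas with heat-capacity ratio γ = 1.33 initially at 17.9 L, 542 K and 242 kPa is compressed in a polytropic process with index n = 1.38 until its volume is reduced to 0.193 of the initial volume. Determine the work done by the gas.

n = P₁V₁/(RT₁) = 242×17.9/(8.314×542) = 0.961 mol.
Polytropic n=1.38: T₂ = T₁(V₁/V₂)^(n−1) = 542×(5.18)^0.38 = 1010 K; P₂ = P₁(V₁/V₂)^n = 2340 kPa.
W = (P₁V₁−P₂V₂)/(n−1) = (242×17.9−2340×3.45)/0.38 = -9900 J.

-9900 J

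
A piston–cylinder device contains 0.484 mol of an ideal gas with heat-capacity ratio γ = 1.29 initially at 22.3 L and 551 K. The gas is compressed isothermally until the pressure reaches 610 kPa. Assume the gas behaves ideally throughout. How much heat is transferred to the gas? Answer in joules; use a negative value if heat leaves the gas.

-4020 J

P₁ = nRT₁/V₁ = 0.484×8.314×551/22.3 = 99.4 kPa.
Isothermal: T stays 551 K; PV = const ⇒ V₂ = 3.63 L, P₂ = 610 kPa.
ΔU = 0 (ideal gas, T constant).
W = nRT ln(V₂/V₁) = 0.484×8.314×551×ln(0.163) = -4020 J.
Q = ΔU + W = -4020 J.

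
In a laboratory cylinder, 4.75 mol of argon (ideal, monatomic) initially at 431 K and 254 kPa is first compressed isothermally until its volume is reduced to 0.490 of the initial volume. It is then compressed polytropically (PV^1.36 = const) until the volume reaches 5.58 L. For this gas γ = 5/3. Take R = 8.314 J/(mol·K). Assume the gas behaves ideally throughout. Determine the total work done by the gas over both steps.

-54400 J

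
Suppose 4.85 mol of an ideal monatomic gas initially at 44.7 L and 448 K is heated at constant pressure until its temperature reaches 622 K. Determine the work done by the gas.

7020 J

P₁ = nRT₁/V₁ = 4.85×8.314×448/44.7 = 404 kPa.
Isobaric: P stays 404 kPa; V/T = const ⇒ T₂ = 622 K, V₂ = 62.1 L.
W = PΔV = 404×(62.1−44.7) kPa·L = 7020 J.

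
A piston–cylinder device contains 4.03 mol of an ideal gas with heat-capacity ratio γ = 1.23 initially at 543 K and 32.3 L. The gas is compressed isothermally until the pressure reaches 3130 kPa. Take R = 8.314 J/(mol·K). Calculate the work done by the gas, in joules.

P₁ = nRT₁/V₁ = 4.03×8.314×543/32.3 = 563 kPa.
Isothermal: T stays 543 K; PV = const ⇒ V₂ = 5.81 L, P₂ = 3130 kPa.
W = nRT ln(V₂/V₁) = 4.03×8.314×543×ln(0.180) = -31200 J.

-31200 J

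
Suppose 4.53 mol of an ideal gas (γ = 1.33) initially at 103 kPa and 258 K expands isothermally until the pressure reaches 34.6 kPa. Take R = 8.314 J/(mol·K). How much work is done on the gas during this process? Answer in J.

-10600 J

V₁ = nRT₁/P₁ = 4.53×8.314×258/103 = 94.3 L.
Isothermal: T stays 258 K; PV = const ⇒ V₂ = 281 L, P₂ = 34.6 kPa.
W = nRT ln(V₂/V₁) = 4.53×8.314×258×ln(2.98) = 10600 J.
Work done on the gas = −W_by = -10600 J.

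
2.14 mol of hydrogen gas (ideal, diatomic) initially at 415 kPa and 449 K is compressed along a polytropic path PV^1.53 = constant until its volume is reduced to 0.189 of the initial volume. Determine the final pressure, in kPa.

5310 kPa

V₁ = nRT₁/P₁ = 2.14×8.314×449/415 = 19.2 L.
Polytropic n=1.53: T₂ = T₁(V₁/V₂)^(n−1) = 449×(5.29)^0.53 = 1090 K; P₂ = P₁(V₁/V₂)^n = 5310 kPa.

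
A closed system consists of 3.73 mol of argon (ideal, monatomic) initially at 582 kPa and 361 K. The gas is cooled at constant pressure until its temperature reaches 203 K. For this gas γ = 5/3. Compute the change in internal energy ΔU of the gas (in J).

V₁ = nRT₁/P₁ = 3.73×8.314×361/582 = 19.2 L.
Isobaric: P stays 582 kPa; V/T = const ⇒ T₂ = 203 K, V₂ = 10.8 L.
For an ideal gas ΔU = nCvΔT with Cv = (3/2)R = 12.5 J/(mol·K).
ΔU = 3.73×12.5×(203−361) = -7350 J.

-7350 J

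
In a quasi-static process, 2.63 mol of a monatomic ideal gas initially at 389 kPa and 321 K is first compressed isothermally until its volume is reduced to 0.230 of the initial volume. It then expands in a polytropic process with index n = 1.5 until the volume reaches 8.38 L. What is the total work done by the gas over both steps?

V₁ = nRT₁/P₁ = 2.63×8.314×321/389 = 18.0 L.
Step 1 — Isothermal: T stays 321 K; PV = const ⇒ V₂ = 4.15 L, P₂ = 1690 kPa.
ΔU = 0 (ideal gas, T constant).
W = nRT ln(V₂/V₁) = 2.63×8.314×321×ln(0.230) = -10300 J.
Q = ΔU + W = -10300 J.
State after step 1: P = 1690 kPa, V = 4.15 L, T = 321 K.
Step 2 — Polytropic n=1.5: T₂ = T₁(V₁/V₂)^(n−1) = 321×(0.495)^0.50 = 226 K; P₂ = P₁(V₁/V₂)^n = 589 kPa.
W = (P₁V₁−P₂V₂)/(n−1) = (1690×4.15−589×8.38)/0.50 = 4160 J.
ΔU = nCvΔT = 2.63×12.5×(226−321) = -3120 J.
Q = ΔU + W = 1040 J.
Net over both steps: W = -6160 J, Q = -9280 J, ΔU = -3120 J.

-6160 J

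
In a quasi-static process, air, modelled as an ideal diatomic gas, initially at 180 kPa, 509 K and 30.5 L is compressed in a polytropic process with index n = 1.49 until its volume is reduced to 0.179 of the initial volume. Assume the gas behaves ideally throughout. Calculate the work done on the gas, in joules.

14800 J

n = P₁V₁/(RT₁) = 180×30.5/(8.314×509) = 1.30 mol.
Polytropic n=1.49: T₂ = T₁(V₁/V₂)^(n−1) = 509×(5.59)^0.49 = 1180 K; P₂ = P₁(V₁/V₂)^n = 2340 kPa.
W = (P₁V₁−P₂V₂)/(n−1) = (180×30.5−2340×5.46)/0.49 = -14800 J.
Work done on the gas = −W_by = 14800 J.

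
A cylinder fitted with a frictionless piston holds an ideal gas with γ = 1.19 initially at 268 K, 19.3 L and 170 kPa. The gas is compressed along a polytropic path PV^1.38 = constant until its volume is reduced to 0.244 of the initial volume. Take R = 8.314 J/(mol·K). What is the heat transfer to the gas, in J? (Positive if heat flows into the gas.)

6120 J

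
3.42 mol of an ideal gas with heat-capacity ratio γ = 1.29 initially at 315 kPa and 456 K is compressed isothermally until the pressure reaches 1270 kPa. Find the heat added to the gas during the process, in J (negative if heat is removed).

V₁ = nRT₁/P₁ = 3.42×8.314×456/315 = 41.2 L.
Isothermal: T stays 456 K; PV = const ⇒ V₂ = 10.2 L, P₂ = 1270 kPa.
ΔU = 0 (ideal gas, T constant).
W = nRT ln(V₂/V₁) = 3.42×8.314×456×ln(0.248) = -18100 J.
Q = ΔU + W = -18100 J.

-18100 J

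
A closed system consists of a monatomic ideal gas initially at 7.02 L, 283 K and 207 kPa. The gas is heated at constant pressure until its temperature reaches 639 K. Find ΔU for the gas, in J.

2740 J

n = P₁V₁/(RT₁) = 207×7.02/(8.314×283) = 0.618 mol.
Isobaric: P stays 207 kPa; V/T = const ⇒ T₂ = 639 K, V₂ = 15.9 L.
For an ideal gas ΔU = nCvΔT with Cv = (3/2)R = 12.5 J/(mol·K).
ΔU = 0.618×12.5×(639−283) = 2740 J.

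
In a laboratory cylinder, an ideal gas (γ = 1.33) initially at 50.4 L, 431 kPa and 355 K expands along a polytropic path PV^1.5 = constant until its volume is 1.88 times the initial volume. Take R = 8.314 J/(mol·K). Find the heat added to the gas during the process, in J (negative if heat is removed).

-6060 J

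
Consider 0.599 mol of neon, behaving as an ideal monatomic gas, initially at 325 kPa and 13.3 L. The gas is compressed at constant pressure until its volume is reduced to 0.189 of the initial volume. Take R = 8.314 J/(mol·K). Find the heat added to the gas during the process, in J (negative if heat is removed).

T₁ = P₁V₁/(nR) = 325×13.3/(0.599×8.314) = 868 K.
Isobaric: P stays 325 kPa; V/T = const ⇒ T₂ = 164 K, V₂ = 2.51 L.
W = PΔV = 325×(2.51−13.3) kPa·L = -3510 J.
ΔU = nCvΔT = 0.599×12.5×(164−868) = -5260 J.
Q = ΔU + W = nCpΔT = -8760 J.

-8760 J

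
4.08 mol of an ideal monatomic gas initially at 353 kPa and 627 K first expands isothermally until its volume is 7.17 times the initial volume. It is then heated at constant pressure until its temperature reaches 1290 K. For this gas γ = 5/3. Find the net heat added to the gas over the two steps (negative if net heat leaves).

V₁ = nRT₁/P₁ = 4.08×8.314×627/353 = 60.3 L.
Step 1 — Isothermal: T stays 627 K; PV = const ⇒ V₂ = 432 L, P₂ = 49.2 kPa.
ΔU = 0 (ideal gas, T constant).
W = nRT ln(V₂/V₁) = 4.08×8.314×627×ln(7.17) = 41900 J.
Q = ΔU + W = 41900 J.
State after step 1: P = 49.2 kPa, V = 432 L, T = 627 K.
Step 2 — Isobaric: P stays 49.2 kPa; V/T = const ⇒ T₂ = 1290 K, V₂ = 889 L.
W = PΔV = 49.2×(889−432) kPa·L = 22500 J.
ΔU = nCvΔT = 4.08×12.5×(1290−627) = 33700 J.
Q = ΔU + W = nCpΔT = 56200 J.
Net over both steps: W = 64400 J, Q = 98100 J, ΔU = 33700 J.

98100 J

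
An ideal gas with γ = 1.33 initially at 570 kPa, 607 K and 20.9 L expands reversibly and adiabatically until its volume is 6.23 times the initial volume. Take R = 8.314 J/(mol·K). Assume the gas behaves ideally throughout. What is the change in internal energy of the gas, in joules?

n = P₁V₁/(RT₁) = 570×20.9/(8.314×607) = 2.36 mol.
Adiabatic: TV^(γ−1) = const ⇒ T₂ = 607×(0.161)^0.330 = 332 K; PV^γ = const ⇒ P₂ = 50.0 kPa.
For an ideal gas ΔU = nCvΔT with Cv = R/(γ−1) = 25.2 J/(mol·K).
ΔU = 2.36×25.2×(332−607) = -16400 J.

-16400 J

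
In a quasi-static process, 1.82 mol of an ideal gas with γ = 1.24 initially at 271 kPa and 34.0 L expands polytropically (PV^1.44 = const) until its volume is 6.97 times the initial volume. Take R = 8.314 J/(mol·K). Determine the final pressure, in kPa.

T₁ = P₁V₁/(nR) = 271×34.0/(1.82×8.314) = 609 K.
Polytropic n=1.44: T₂ = T₁(V₁/V₂)^(n−1) = 609×(0.143)^0.44 = 259 K; P₂ = P₁(V₁/V₂)^n = 16.5 kPa.

16.5 kPa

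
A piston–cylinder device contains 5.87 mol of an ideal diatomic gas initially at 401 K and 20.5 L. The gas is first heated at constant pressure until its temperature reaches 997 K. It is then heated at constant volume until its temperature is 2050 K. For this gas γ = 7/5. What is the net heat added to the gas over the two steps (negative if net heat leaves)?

P₁ = nRT₁/V₁ = 5.87×8.314×401/20.5 = 955 kPa.
Step 1 — Isobaric: P stays 955 kPa; V/T = const ⇒ T₂ = 997 K, V₂ = 51.0 L.
W = PΔV = 955×(51.0−20.5) kPa·L = 29100 J.
ΔU = nCvΔT = 5.87×20.8×(997−401) = 72700 J.
Q = ΔU + W = nCpΔT = 102000 J.
State after step 1: P = 955 kPa, V = 51.0 L, T = 997 K.
Step 2 — Isochoric: V stays 51.0 L; P/T = const ⇒ T₂ = 2050 K, P₂ = 1960 kPa.
W = 0 (no volume change).
ΔU = nCvΔT = 5.87×20.8×(2050−997) = 128000 J.
Q = ΔU = 128000 J.
Net over both steps: W = 29100 J, Q = 230000 J, ΔU = 201000 J.

230000 J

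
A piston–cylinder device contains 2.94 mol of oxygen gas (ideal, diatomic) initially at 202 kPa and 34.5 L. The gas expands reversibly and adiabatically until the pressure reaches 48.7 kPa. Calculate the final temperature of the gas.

T₁ = P₁V₁/(nR) = 202×34.5/(2.94×8.314) = 285 K.
Adiabatic: T₂/T₁ = (P₂/P₁)^((γ−1)/γ) ⇒ T₂ = 285×(0.241)^0.286 = 190 K; V₂ = 95.3 L.

190 K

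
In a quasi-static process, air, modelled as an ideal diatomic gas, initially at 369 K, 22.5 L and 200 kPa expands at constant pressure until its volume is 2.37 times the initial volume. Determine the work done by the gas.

n = P₁V₁/(RT₁) = 200×22.5/(8.314×369) = 1.47 mol.
Isobaric: P stays 200 kPa; V/T = const ⇒ T₂ = 875 K, V₂ = 53.3 L.
W = PΔV = 200×(53.3−22.5) kPa·L = 6170 J.

6170 J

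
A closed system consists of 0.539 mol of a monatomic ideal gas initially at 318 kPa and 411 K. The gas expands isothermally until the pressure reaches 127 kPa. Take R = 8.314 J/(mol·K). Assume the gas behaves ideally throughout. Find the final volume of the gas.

14.5 L

V₁ = nRT₁/P₁ = 0.539×8.314×411/318 = 5.79 L.
Isothermal: T stays 411 K; PV = const ⇒ V₂ = 14.5 L, P₂ = 127 kPa.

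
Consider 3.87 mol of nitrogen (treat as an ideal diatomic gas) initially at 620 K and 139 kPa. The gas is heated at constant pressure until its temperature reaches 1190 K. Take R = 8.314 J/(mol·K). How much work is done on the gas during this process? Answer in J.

V₁ = nRT₁/P₁ = 3.87×8.314×620/139 = 144 L.
Isobaric: P stays 139 kPa; V/T = const ⇒ T₂ = 1190 K, V₂ = 275 L.
W = PΔV = 139×(275−144) kPa·L = 18300 J.
Work done on the gas = −W_by = -18300 J.

-18300 J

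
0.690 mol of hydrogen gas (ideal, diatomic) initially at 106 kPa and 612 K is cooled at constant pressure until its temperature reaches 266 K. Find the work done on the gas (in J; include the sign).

1980 J

V₁ = nRT₁/P₁ = 0.690×8.314×612/106 = 33.1 L.
Isobaric: P stays 106 kPa; V/T = const ⇒ T₂ = 266 K, V₂ = 14.4 L.
W = PΔV = 106×(14.4−33.1) kPa·L = -1980 J.
Work done on the gas = −W_by = 1980 J.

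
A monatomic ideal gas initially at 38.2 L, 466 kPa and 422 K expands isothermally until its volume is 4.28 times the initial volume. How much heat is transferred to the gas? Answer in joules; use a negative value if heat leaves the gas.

n = P₁V₁/(RT₁) = 466×38.2/(8.314×422) = 5.07 mol.
Isothermal: T stays 422 K; PV = const ⇒ V₂ = 163 L, P₂ = 109 kPa.
ΔU = 0 (ideal gas, T constant).
W = nRT ln(V₂/V₁) = 5.07×8.314×422×ln(4.28) = 25900 J.
Q = ΔU + W = 25900 J.

25900 J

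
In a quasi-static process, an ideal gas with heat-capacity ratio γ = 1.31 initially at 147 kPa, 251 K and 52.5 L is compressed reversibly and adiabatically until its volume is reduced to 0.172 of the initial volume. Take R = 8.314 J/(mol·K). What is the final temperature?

433 K

Adiabatic: TV^(γ−1) = const ⇒ T₂ = 251×(5.81)^0.310 = 433 K; PV^γ = const ⇒ P₂ = 1470 kPa.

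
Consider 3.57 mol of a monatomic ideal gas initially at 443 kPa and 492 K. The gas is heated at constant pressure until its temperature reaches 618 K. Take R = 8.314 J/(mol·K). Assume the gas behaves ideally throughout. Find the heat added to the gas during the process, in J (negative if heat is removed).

9350 J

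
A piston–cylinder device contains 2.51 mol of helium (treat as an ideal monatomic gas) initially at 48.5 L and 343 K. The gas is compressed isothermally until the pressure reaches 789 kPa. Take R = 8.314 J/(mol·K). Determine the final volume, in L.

9.07 L

P₁ = nRT₁/V₁ = 2.51×8.314×343/48.5 = 148 kPa.
Isothermal: T stays 343 K; PV = const ⇒ V₂ = 9.07 L, P₂ = 789 kPa.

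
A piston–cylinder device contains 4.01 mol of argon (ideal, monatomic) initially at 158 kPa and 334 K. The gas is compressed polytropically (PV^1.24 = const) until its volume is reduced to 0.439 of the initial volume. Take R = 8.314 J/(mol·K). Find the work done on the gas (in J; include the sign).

10100 J

V₁ = nRT₁/P₁ = 4.01×8.314×334/158 = 70.5 L.
Polytropic n=1.24: T₂ = T₁(V₁/V₂)^(n−1) = 334×(2.28)^0.24 = 407 K; P₂ = P₁(V₁/V₂)^n = 439 kPa.
W = (P₁V₁−P₂V₂)/(n−1) = (158×70.5−439×30.9)/0.24 = -10100 J.
Work done on the gas = −W_by = 10100 J.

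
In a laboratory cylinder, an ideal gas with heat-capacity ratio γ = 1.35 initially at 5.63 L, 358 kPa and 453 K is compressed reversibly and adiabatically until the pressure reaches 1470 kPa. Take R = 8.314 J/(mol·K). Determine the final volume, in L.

1.98 L

Adiabatic: T₂/T₁ = (P₂/P₁)^((γ−1)/γ) ⇒ T₂ = 453×(4.11)^0.259 = 653 K; V₂ = 1.98 L.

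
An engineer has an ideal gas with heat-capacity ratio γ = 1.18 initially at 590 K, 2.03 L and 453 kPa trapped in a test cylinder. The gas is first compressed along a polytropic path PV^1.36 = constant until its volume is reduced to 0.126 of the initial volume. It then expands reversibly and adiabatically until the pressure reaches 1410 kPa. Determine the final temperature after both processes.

962 K

n = P₁V₁/(RT₁) = 453×2.03/(8.314×590) = 0.187 mol.
Step 1 — Polytropic n=1.36: T₂ = T₁(V₁/V₂)^(n−1) = 590×(7.94)^0.36 = 1240 K; P₂ = P₁(V₁/V₂)^n = 7580 kPa.
W = (P₁V₁−P₂V₂)/(n−1) = (453×2.03−7580×0.256)/0.36 = -2830 J.
ΔU = nCvΔT = 0.187×46.2×(1240−590) = 5660 J.
Q = ΔU + W = 2830 J.
State after step 1: P = 7580 kPa, V = 0.256 L, T = 1240 K.
Step 2 — Adiabatic: T₂/T₁ = (P₂/P₁)^((γ−1)/γ) ⇒ T₂ = 1240×(0.186)^0.153 = 962 K; V₂ = 1.06 L.
ΔU = nCvΔT = 0.187×46.2×(962−1240) = -2440 J.
Q = 0 for an adiabatic process, so W = −ΔU = 2440 J.
Net over both steps: W = -393 J, Q = 2830 J, ΔU = 3220 J.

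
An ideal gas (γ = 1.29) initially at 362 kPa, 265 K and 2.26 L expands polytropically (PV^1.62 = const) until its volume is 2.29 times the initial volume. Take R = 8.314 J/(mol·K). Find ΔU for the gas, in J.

-1130 J

n = P₁V₁/(RT₁) = 362×2.26/(8.314×265) = 0.371 mol.
Polytropic n=1.62: T₂ = T₁(V₁/V₂)^(n−1) = 265×(0.437)^0.62 = 159 K; P₂ = P₁(V₁/V₂)^n = 94.6 kPa.
For an ideal gas ΔU = nCvΔT with Cv = R/(γ−1) = 28.7 J/(mol·K).
ΔU = 0.371×28.7×(159−265) = -1130 J.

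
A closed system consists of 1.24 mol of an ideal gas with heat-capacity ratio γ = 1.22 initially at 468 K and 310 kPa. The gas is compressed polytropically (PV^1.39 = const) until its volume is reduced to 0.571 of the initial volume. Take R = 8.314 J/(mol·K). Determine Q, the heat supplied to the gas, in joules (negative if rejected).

2340 J

V₁ = nRT₁/P₁ = 1.24×8.314×468/310 = 15.6 L.
Polytropic n=1.39: T₂ = T₁(V₁/V₂)^(n−1) = 468×(1.75)^0.39 = 582 K; P₂ = P₁(V₁/V₂)^n = 676 kPa.
W = (P₁V₁−P₂V₂)/(n−1) = (310×15.6−676×8.89)/0.39 = -3020 J.
ΔU = nCvΔT = 1.24×37.8×(582−468) = 5360 J.
Q = ΔU + W = 2340 J.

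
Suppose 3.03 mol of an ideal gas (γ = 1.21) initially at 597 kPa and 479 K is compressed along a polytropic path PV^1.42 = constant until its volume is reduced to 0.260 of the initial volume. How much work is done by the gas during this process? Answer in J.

V₁ = nRT₁/P₁ = 3.03×8.314×479/597 = 20.2 L.
Polytropic n=1.42: T₂ = T₁(V₁/V₂)^(n−1) = 479×(3.85)^0.42 = 843 K; P₂ = P₁(V₁/V₂)^n = 4040 kPa.
W = (P₁V₁−P₂V₂)/(n−1) = (597×20.2−4040×5.26)/0.42 = -21900 J.

-21900 J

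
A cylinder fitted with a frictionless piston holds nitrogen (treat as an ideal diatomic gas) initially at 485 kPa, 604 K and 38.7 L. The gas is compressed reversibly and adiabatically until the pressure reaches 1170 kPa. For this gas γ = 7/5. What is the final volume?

Adiabatic: T₂/T₁ = (P₂/P₁)^((γ−1)/γ) ⇒ T₂ = 604×(2.41)^0.286 = 777 K; V₂ = 20.6 L.

20.6 L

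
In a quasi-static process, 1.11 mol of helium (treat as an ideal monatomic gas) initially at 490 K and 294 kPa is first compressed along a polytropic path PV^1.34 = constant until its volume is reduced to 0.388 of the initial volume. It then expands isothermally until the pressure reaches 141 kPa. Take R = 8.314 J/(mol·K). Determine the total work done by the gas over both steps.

V₁ = nRT₁/P₁ = 1.11×8.314×490/294 = 15.4 L.
Step 1 — Polytropic n=1.34: T₂ = T₁(V₁/V₂)^(n−1) = 490×(2.58)^0.34 = 676 K; P₂ = P₁(V₁/V₂)^n = 1050 kPa.
W = (P₁V₁−P₂V₂)/(n−1) = (294×15.4−1050×5.97)/0.34 = -5050 J.
ΔU = nCvΔT = 1.11×12.5×(676−490) = 2580 J.
Q = ΔU + W = -2470 J.
State after step 1: P = 1050 kPa, V = 5.97 L, T = 676 K.
Step 2 — Isothermal: T stays 676 K; PV = const ⇒ V₂ = 44.2 L, P₂ = 141 kPa.
ΔU = 0 (ideal gas, T constant).
W = nRT ln(V₂/V₁) = 1.11×8.314×676×ln(7.41) = 12500 J.
Q = ΔU + W = 12500 J.
Net over both steps: W = 7450 J, Q = 10000 J, ΔU = 2580 J.

7450 J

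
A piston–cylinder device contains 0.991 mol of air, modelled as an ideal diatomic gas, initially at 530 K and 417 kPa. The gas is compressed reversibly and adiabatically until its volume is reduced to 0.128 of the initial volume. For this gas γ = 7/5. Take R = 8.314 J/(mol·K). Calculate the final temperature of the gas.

V₁ = nRT₁/P₁ = 0.991×8.314×530/417 = 10.5 L.
Adiabatic: TV^(γ−1) = const ⇒ T₂ = 530×(7.81)^0.400 = 1210 K; PV^γ = const ⇒ P₂ = 7410 kPa.

1210 K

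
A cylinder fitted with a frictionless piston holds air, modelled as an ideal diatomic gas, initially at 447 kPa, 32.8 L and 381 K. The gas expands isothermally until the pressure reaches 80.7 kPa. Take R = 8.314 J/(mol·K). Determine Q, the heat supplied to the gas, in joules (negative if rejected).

n = P₁V₁/(RT₁) = 447×32.8/(8.314×381) = 4.63 mol.
Isothermal: T stays 381 K; PV = const ⇒ V₂ = 182 L, P₂ = 80.7 kPa.
ΔU = 0 (ideal gas, T constant).
W = nRT ln(V₂/V₁) = 4.63×8.314×381×ln(5.54) = 25100 J.
Q = ΔU + W = 25100 J.

25100 J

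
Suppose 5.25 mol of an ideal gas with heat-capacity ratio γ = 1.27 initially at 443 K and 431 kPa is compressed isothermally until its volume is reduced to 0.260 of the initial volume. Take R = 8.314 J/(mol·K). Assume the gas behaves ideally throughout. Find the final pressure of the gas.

V₁ = nRT₁/P₁ = 5.25×8.314×443/431 = 44.9 L.
Isothermal: T stays 443 K; PV = const ⇒ V₂ = 11.7 L, P₂ = 1660 kPa.

1660 kPa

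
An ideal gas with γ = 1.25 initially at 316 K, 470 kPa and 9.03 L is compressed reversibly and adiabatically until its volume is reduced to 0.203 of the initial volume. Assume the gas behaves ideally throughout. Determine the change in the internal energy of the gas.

8310 J

n = P₁V₁/(RT₁) = 470×9.03/(8.314×316) = 1.62 mol.
Adiabatic: TV^(γ−1) = const ⇒ T₂ = 316×(4.93)^0.250 = 471 K; PV^γ = const ⇒ P₂ = 3450 kPa.
For an ideal gas ΔU = nCvΔT with Cv = R/(γ−1) = 33.3 J/(mol·K).
ΔU = 1.62×33.3×(471−316) = 8310 J.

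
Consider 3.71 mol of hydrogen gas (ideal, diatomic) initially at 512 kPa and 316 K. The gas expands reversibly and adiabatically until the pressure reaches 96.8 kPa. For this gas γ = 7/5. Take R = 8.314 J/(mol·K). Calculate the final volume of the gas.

62.6 L

V₁ = nRT₁/P₁ = 3.71×8.314×316/512 = 19.0 L.
Adiabatic: T₂/T₁ = (P₂/P₁)^((γ−1)/γ) ⇒ T₂ = 316×(0.189)^0.286 = 196 K; V₂ = 62.6 L.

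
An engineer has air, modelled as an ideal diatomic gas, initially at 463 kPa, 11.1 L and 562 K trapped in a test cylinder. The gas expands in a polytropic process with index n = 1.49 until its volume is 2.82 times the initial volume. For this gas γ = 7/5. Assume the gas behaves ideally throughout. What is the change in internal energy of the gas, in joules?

-5120 J

n = P₁V₁/(RT₁) = 463×11.1/(8.314×562) = 1.10 mol.
Polytropic n=1.49: T₂ = T₁(V₁/V₂)^(n−1) = 562×(0.355)^0.49 = 338 K; P₂ = P₁(V₁/V₂)^n = 98.8 kPa.
For an ideal gas ΔU = nCvΔT with Cv = (5/2)R = 20.8 J/(mol·K).
ΔU = 1.10×20.8×(338−562) = -5120 J.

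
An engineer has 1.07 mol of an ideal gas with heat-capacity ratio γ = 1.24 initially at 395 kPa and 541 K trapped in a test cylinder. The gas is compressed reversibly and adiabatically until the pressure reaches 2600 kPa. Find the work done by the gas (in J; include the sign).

V₁ = nRT₁/P₁ = 1.07×8.314×541/395 = 12.2 L.
Adiabatic: T₂/T₁ = (P₂/P₁)^((γ−1)/γ) ⇒ T₂ = 541×(6.58)^0.194 = 779 K; V₂ = 2.67 L.
ΔU = nCvΔT = 1.07×34.6×(779−541) = 8830 J.
Q = 0 for an adiabatic process, so W = −ΔU = -8830 J.

-8830 J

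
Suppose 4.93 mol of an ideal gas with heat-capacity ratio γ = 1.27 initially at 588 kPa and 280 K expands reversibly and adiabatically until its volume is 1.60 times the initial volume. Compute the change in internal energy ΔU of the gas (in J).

-5070 J

V₁ = nRT₁/P₁ = 4.93×8.314×280/588 = 19.5 L.
Adiabatic: TV^(γ−1) = const ⇒ T₂ = 280×(0.625)^0.270 = 247 K; PV^γ = const ⇒ P₂ = 324 kPa.
For an ideal gas ΔU = nCvΔT with Cv = R/(γ−1) = 30.8 J/(mol·K).
ΔU = 4.93×30.8×(247−280) = -5070 J.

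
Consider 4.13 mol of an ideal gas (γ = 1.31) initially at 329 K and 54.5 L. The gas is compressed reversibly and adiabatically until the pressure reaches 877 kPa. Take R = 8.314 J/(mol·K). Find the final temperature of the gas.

463 K

P₁ = nRT₁/V₁ = 4.13×8.314×329/54.5 = 207 kPa.
Adiabatic: T₂/T₁ = (P₂/P₁)^((γ−1)/γ) ⇒ T₂ = 329×(4.23)^0.237 = 463 K; V₂ = 18.1 L.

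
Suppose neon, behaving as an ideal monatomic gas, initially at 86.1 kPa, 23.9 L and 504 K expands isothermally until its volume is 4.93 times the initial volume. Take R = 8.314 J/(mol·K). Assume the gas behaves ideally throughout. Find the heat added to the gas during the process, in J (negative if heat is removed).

3280 J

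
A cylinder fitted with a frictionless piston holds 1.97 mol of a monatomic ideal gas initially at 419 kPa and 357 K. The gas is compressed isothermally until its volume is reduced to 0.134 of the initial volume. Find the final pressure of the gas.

3130 kPa

V₁ = nRT₁/P₁ = 1.97×8.314×357/419 = 14.0 L.
Isothermal: T stays 357 K; PV = const ⇒ V₂ = 1.87 L, P₂ = 3130 kPa.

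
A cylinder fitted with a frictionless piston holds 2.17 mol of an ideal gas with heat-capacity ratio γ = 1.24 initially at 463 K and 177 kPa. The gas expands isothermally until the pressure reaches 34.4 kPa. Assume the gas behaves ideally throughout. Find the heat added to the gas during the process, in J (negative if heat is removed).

13700 J

V₁ = nRT₁/P₁ = 2.17×8.314×463/177 = 47.2 L.
Isothermal: T stays 463 K; PV = const ⇒ V₂ = 243 L, P₂ = 34.4 kPa.
ΔU = 0 (ideal gas, T constant).
W = nRT ln(V₂/V₁) = 2.17×8.314×463×ln(5.15) = 13700 J.
Q = ΔU + W = 13700 J.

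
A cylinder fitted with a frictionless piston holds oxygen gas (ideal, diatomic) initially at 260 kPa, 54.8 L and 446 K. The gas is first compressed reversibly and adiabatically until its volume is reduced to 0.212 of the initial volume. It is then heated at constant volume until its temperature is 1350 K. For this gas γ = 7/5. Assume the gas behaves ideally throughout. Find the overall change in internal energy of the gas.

72200 J

n = P₁V₁/(RT₁) = 260×54.8/(8.314×446) = 3.84 mol.
Step 1 — Adiabatic: TV^(γ−1) = const ⇒ T₂ = 446×(4.72)^0.400 = 829 K; PV^γ = const ⇒ P₂ = 2280 kPa.
ΔU = nCvΔT = 3.84×20.8×(829−446) = 30600 J.
Q = 0 for an adiabatic process, so W = −ΔU = -30600 J.
State after step 1: P = 2280 kPa, V = 11.6 L, T = 829 K.
Step 2 — Isochoric: V stays 11.6 L; P/T = const ⇒ T₂ = 1350 K, P₂ = 3710 kPa.
W = 0 (no volume change).
ΔU = nCvΔT = 3.84×20.8×(1350−829) = 41600 J.
Q = ΔU = 41600 J.
Net over both steps: W = -30600 J, Q = 41600 J, ΔU = 72200 J.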